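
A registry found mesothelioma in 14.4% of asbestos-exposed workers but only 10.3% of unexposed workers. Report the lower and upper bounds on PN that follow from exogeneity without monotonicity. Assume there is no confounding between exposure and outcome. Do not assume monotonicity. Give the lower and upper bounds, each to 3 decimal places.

0.285 ≤ PN ≤ 1.000

p₁ = 0.144, p₀ = 0.103.
Under exogeneity alone the bounds on PN are max{0,(p₁−p₀)/p₁} ≤ PN ≤ min{1,(1−p₀)/p₁}.
  lower = (p₁ − p₀)/p₁ = 0.041 / 0.144 ≈ 0.2847
  upper = min{1, (1 − p₀)/p₁} = 0.897 / 0.144 ≈ 6.2292 → capped at 1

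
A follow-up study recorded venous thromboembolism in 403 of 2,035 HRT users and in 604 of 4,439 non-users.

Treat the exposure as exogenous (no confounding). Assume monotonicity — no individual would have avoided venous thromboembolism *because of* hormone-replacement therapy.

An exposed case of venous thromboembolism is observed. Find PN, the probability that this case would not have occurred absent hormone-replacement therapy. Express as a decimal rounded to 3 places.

p₁ = P(outcome | exposed) = 403/2035 = 0.19803
p₀ = P(outcome | unexposed) = 604/4439 = 0.13607
Under exogeneity and monotonicity, PN = (p₁ − p₀) / p₁.
PN = (0.19803 − 0.13607) / 0.19803 = 0.061968 / 0.19803 ≈ 0.3129

PN ≈ 0.313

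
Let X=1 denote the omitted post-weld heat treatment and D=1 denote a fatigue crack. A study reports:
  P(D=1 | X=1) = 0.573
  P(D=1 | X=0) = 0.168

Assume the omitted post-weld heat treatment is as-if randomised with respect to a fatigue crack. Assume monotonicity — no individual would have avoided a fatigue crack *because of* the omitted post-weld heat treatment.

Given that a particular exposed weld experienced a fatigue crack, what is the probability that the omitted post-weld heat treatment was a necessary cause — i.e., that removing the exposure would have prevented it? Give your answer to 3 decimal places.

PN ≈ 0.707

Let p₁ = 0.573, p₀ = 0.168.
Under exogeneity and monotonicity, PN = (p₁ − p₀) / p₁.
PN = (0.573 − 0.168) / 0.573 = 0.405 / 0.573 ≈ 0.7068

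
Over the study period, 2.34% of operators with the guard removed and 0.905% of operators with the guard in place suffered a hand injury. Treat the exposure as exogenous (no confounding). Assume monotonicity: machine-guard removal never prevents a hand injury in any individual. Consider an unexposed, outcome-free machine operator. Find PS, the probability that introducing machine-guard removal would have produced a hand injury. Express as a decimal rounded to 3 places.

p₁ = 0.0234, p₀ = 0.00905.
Under exogeneity and monotonicity, PS = (p₁ − p₀) / (1 − p₀).
PS = (0.0234 − 0.00905) / (1 − 0.00905) = 0.01435 / 0.99095 ≈ 0.0145

PS ≈ 0.014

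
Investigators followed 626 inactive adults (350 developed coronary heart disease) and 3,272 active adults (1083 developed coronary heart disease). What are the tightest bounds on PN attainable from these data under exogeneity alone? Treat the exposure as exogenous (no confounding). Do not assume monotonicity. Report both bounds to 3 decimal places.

0.408 ≤ PN ≤ 1.000

p₁ = P(outcome | exposed) = 350/626 = 0.55911
p₀ = P(outcome | unexposed) = 1083/3272 = 0.33099
Under exogeneity alone the bounds on PN are max{0,(p₁−p₀)/p₁} ≤ PN ≤ min{1,(1−p₀)/p₁}.
  lower = (p₁ − p₀)/p₁ = 0.22812 / 0.55911 ≈ 0.4080
  upper = min{1, (1 − p₀)/p₁} = 0.66901 / 0.55911 ≈ 1.1966 → capped at 1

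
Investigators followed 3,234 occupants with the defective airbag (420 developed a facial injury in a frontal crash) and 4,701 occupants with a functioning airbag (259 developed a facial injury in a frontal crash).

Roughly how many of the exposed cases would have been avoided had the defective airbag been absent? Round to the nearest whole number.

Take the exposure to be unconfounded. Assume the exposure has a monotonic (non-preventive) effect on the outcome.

p₁ = P(outcome | exposed) = 420/3234 = 0.12987
p₀ = P(outcome | unexposed) = 259/4701 = 0.055095
PN = (p₁ − p₀)/p₁ = (0.12987 − 0.055095) / 0.12987 ≈ 0.57577.
Attributable cases ≈ PN × (exposed cases) = 0.57577 × 420 ≈ 241.82.

about 242 cases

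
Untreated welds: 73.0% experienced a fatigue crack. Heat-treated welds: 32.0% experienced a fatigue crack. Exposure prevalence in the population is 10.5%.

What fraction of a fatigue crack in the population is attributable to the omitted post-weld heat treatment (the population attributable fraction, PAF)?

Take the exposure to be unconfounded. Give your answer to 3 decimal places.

PAF ≈ 0.119

p₁ = 0.73, p₀ = 0.32.
Overall risk P(Y=1) = π·p₁ + (1−π)·p₀ = 0.105×0.73 + 0.895×0.32 = 0.36305.
Under exogeneity, PAF = [P(Y=1) − p₀] / P(Y=1).
PAF = (0.36305 − 0.32) / 0.36305 ≈ 0.1186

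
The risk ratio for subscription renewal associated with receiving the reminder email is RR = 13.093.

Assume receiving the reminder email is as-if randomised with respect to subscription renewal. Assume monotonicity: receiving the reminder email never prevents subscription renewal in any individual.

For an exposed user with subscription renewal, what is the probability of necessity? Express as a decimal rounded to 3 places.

PN ≈ 0.924

Under exogeneity and monotonicity, PN = (RR − 1) / RR = 1 − 1/RR.
PN = (13.093 − 1) / 13.093 = 12.09 / 13.093 ≈ 0.9236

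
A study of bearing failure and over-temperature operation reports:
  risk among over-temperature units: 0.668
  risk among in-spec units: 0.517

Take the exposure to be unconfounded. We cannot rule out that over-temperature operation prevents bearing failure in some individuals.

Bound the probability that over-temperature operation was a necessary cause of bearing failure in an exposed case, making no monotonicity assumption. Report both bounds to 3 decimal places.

Let p₁ = 0.668, p₀ = 0.517.
Under exogeneity alone the bounds on PN are max{0,(p₁−p₀)/p₁} ≤ PN ≤ min{1,(1−p₀)/p₁}.
  lower = (p₁ − p₀)/p₁ = 0.151 / 0.668 ≈ 0.2260
  upper = min{1, (1 − p₀)/p₁} = 0.483 / 0.668 ≈ 0.7231

0.226 ≤ PN ≤ 0.723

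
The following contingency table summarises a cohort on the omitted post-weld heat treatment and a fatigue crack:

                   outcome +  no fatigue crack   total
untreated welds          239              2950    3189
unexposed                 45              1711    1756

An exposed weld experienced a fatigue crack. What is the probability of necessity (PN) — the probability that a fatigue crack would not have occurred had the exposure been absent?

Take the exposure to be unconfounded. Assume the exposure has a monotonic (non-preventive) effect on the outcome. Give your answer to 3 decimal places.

PN ≈ 0.658

p₁ = P(outcome | exposed) = 239/3189 = 0.074945
p₀ = P(outcome | unexposed) = 45/1756 = 0.025626
Under exogeneity and monotonicity, PN = (p₁ − p₀) / p₁.
PN = (0.074945 − 0.025626) / 0.074945 = 0.049319 / 0.074945 ≈ 0.6581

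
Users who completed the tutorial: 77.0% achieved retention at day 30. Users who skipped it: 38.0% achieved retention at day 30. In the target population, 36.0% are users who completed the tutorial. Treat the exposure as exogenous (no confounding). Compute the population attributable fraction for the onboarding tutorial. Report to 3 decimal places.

PAF ≈ 0.270

p₁ = 0.77, p₀ = 0.38.
Overall risk P(Y=1) = π·p₁ + (1−π)·p₀ = 0.36×0.77 + 0.64×0.38 = 0.5204.
Under exogeneity, PAF = [P(Y=1) − p₀] / P(Y=1).
PAF = (0.5204 − 0.38) / 0.5204 ≈ 0.2698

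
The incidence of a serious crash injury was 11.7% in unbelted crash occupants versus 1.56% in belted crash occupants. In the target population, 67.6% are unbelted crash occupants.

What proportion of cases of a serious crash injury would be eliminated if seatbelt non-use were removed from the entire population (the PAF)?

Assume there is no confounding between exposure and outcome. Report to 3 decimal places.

p₁ = 0.117, p₀ = 0.0156.
Overall risk P(Y=1) = π·p₁ + (1−π)·p₀ = 0.676×0.117 + 0.324×0.0156 = 0.084146.
Under exogeneity, PAF = [P(Y=1) − p₀] / P(Y=1).
PAF = (0.084146 − 0.0156) / 0.084146 ≈ 0.8146

PAF ≈ 0.815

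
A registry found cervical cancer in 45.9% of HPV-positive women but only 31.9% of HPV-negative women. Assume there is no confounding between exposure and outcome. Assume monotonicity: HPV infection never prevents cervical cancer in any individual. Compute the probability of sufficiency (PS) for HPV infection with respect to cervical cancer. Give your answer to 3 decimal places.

p₁ = 0.459, p₀ = 0.319.
Under exogeneity and monotonicity, PS = (p₁ − p₀) / (1 − p₀).
PS = (0.459 − 0.319) / (1 − 0.319) = 0.14 / 0.681 ≈ 0.2056

PS ≈ 0.206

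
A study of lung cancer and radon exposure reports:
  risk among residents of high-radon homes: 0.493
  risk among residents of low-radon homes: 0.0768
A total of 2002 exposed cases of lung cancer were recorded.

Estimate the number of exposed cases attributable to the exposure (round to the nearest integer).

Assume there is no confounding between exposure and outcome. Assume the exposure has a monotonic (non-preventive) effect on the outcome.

Let p₁ = 0.493, p₀ = 0.0768.
PN = (p₁ − p₀)/p₁ = (0.493 − 0.0768) / 0.493 ≈ 0.84422.
Attributable cases ≈ PN × (exposed cases) = 0.84422 × 2002 ≈ 1690.13.

about 1690 cases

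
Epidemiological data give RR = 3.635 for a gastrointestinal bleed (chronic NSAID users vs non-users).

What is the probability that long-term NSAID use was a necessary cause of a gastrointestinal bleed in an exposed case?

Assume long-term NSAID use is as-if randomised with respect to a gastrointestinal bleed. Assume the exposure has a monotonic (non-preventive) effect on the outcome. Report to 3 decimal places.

Under exogeneity and monotonicity, PN = (RR − 1) / RR = 1 − 1/RR.
PN = (3.635 − 1) / 3.635 = 2.635 / 3.635 ≈ 0.7249

PN ≈ 0.725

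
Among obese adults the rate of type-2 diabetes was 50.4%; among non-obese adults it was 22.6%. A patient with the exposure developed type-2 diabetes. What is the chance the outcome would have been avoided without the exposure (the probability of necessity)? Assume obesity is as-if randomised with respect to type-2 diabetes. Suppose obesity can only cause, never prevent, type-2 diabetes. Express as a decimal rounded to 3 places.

PN ≈ 0.552

p₁ = 0.504, p₀ = 0.226.
Under exogeneity and monotonicity, PN = (p₁ − p₀) / p₁.
PN = (0.504 − 0.226) / 0.504 = 0.278 / 0.504 ≈ 0.5516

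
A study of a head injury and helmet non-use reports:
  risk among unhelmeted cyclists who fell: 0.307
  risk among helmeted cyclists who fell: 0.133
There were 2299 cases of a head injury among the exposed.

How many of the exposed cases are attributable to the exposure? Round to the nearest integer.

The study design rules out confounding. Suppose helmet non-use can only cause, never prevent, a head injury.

about 1303 cases

Let p₁ = 0.307, p₀ = 0.133.
PN = (p₁ − p₀)/p₁ = (0.307 − 0.133) / 0.307 ≈ 0.56678.
Attributable cases ≈ PN × (exposed cases) = 0.56678 × 2299 ≈ 1303.02.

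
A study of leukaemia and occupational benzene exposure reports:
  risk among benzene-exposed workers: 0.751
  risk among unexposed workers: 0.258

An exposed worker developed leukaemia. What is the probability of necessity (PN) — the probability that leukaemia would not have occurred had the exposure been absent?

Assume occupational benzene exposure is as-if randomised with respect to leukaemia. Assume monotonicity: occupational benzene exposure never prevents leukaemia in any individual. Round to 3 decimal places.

PN ≈ 0.656

Let p₁ = 0.751, p₀ = 0.258.
Under exogeneity and monotonicity, PN = (p₁ − p₀) / p₁.
PN = (0.751 − 0.258) / 0.751 = 0.493 / 0.751 ≈ 0.6565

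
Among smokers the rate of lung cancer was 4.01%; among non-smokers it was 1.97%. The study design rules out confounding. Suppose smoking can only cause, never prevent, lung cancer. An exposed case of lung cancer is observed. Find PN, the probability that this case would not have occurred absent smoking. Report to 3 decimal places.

p₁ = 0.0401, p₀ = 0.0197.
Under exogeneity and monotonicity, PN = (p₁ − p₀) / p₁.
PN = (0.0401 − 0.0197) / 0.0401 = 0.0204 / 0.0401 ≈ 0.5087

PN ≈ 0.509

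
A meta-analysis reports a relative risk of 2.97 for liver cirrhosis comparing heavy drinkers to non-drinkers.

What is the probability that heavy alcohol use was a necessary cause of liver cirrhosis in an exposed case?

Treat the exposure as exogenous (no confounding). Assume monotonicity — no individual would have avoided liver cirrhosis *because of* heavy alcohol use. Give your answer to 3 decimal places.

PN ≈ 0.663

Under exogeneity and monotonicity, PN = (RR − 1) / RR = 1 − 1/RR.
PN = (2.97 − 1) / 2.97 = 1.97 / 2.97 ≈ 0.6633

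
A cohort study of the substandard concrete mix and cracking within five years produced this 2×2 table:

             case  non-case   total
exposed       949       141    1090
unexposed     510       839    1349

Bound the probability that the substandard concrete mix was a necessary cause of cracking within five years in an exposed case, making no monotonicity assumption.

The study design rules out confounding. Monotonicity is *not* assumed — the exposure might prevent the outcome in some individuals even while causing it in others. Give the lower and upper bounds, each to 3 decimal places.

p₁ = P(outcome | exposed) = 949/1090 = 0.87064
p₀ = P(outcome | unexposed) = 510/1349 = 0.37806
Under exogeneity alone the bounds on PN are max{0,(p₁−p₀)/p₁} ≤ PN ≤ min{1,(1−p₀)/p₁}.
  lower = (p₁ − p₀)/p₁ = 0.49258 / 0.87064 ≈ 0.5658
  upper = min{1, (1 − p₀)/p₁} = 0.62194 / 0.87064 ≈ 0.7143

0.566 ≤ PN ≤ 0.714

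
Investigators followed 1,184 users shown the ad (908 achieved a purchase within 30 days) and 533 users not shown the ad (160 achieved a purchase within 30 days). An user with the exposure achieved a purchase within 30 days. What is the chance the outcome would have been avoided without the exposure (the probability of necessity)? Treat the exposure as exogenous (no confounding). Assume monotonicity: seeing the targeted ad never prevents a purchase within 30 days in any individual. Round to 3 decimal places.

p₁ = P(outcome | exposed) = 908/1184 = 0.76689
p₀ = P(outcome | unexposed) = 160/533 = 0.30019
Under exogeneity and monotonicity, PN = (p₁ − p₀) / p₁.
PN = (0.76689 − 0.30019) / 0.76689 = 0.4667 / 0.76689 ≈ 0.6086

PN ≈ 0.609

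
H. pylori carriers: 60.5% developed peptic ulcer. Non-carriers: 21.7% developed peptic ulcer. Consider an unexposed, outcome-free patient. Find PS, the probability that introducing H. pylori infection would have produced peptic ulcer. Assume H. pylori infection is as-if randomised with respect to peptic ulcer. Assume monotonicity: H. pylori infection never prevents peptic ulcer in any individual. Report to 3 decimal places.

PS ≈ 0.496

p₁ = 0.605, p₀ = 0.217.
Under exogeneity and monotonicity, PS = (p₁ − p₀) / (1 − p₀).
PS = (0.605 − 0.217) / (1 − 0.217) = 0.388 / 0.783 ≈ 0.4955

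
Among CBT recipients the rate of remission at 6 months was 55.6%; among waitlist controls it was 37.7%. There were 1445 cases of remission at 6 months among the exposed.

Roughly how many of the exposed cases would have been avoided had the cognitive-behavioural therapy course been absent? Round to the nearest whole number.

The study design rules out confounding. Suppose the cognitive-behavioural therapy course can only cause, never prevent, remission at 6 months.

about 465 cases

p₁ = 0.556, p₀ = 0.377.
PN = (p₁ − p₀)/p₁ = (0.556 − 0.377) / 0.556 ≈ 0.32194.
Attributable cases ≈ PN × (exposed cases) = 0.32194 × 1445 ≈ 465.21.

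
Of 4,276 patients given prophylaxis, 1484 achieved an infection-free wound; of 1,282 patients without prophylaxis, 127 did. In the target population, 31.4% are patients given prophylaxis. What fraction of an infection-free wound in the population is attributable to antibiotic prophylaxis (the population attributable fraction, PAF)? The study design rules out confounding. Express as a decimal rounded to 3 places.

PAF ≈ 0.440

p₁ = P(outcome | exposed) = 1484/4276 = 0.34705
p₀ = P(outcome | unexposed) = 127/1282 = 0.099064
Overall risk P(Y=1) = π·p₁ + (1−π)·p₀ = 0.314×0.34705 + 0.686×0.099064 = 0.17693.
Under exogeneity, PAF = [P(Y=1) − p₀] / P(Y=1).
PAF = (0.17693 − 0.099064) / 0.17693 ≈ 0.4401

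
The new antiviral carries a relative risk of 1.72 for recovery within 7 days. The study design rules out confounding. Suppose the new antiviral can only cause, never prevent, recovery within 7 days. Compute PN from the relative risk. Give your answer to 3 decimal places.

PN ≈ 0.419

Under exogeneity and monotonicity, PN = (RR − 1) / RR = 1 − 1/RR.
PN = (1.72 − 1) / 1.72 = 0.72 / 1.72 ≈ 0.4186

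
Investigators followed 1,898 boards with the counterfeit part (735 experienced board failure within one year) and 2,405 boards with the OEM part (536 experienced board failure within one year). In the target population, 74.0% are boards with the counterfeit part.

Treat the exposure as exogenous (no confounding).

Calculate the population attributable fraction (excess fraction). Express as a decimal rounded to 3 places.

PAF ≈ 0.353

p₁ = P(outcome | exposed) = 735/1898 = 0.38725
p₀ = P(outcome | unexposed) = 536/2405 = 0.22287
Overall risk P(Y=1) = π·p₁ + (1−π)·p₀ = 0.74×0.38725 + 0.26×0.22287 = 0.34451.
Under exogeneity, PAF = [P(Y=1) − p₀] / P(Y=1).
PAF = (0.34451 − 0.22287) / 0.34451 ≈ 0.3531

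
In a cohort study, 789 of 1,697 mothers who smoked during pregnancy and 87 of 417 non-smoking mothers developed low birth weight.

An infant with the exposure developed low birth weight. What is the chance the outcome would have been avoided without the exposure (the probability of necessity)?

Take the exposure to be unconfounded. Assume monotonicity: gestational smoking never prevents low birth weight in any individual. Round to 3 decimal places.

PN ≈ 0.551

p₁ = P(outcome | exposed) = 789/1697 = 0.46494
p₀ = P(outcome | unexposed) = 87/417 = 0.20863
Under exogeneity and monotonicity, PN = (p₁ − p₀) / p₁.
PN = (0.46494 − 0.20863) / 0.46494 = 0.25631 / 0.46494 ≈ 0.5513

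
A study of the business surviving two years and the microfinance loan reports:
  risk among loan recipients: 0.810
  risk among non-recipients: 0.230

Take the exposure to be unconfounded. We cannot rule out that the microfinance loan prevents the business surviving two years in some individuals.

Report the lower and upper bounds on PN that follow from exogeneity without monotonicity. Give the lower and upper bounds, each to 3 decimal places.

0.716 ≤ PN ≤ 0.951

Let p₁ = 0.81, p₀ = 0.23.
Under exogeneity alone the bounds on PN are max{0,(p₁−p₀)/p₁} ≤ PN ≤ min{1,(1−p₀)/p₁}.
  lower = (p₁ − p₀)/p₁ = 0.58 / 0.81 ≈ 0.7160
  upper = min{1, (1 − p₀)/p₁} = 0.77 / 0.81 ≈ 0.9506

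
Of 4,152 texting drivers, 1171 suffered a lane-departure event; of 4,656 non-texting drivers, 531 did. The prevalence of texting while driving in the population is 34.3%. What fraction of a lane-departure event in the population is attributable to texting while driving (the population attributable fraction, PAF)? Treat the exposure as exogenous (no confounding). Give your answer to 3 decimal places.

p₁ = P(outcome | exposed) = 1171/4152 = 0.28203
p₀ = P(outcome | unexposed) = 531/4656 = 0.11405
Overall risk P(Y=1) = π·p₁ + (1−π)·p₀ = 0.343×0.28203 + 0.657×0.11405 = 0.17167.
Under exogeneity, PAF = [P(Y=1) − p₀] / P(Y=1).
PAF = (0.17167 − 0.11405) / 0.17167 ≈ 0.3356

PAF ≈ 0.336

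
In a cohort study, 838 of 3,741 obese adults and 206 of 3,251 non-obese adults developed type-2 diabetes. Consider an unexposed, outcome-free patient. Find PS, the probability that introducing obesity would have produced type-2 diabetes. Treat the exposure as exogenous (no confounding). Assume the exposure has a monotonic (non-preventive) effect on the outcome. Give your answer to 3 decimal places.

PS ≈ 0.172

p₁ = P(outcome | exposed) = 838/3741 = 0.224
p₀ = P(outcome | unexposed) = 206/3251 = 0.063365
Under exogeneity and monotonicity, PS = (p₁ − p₀) / (1 − p₀).
PS = (0.224 − 0.063365) / (1 − 0.063365) = 0.16064 / 0.93663 ≈ 0.1715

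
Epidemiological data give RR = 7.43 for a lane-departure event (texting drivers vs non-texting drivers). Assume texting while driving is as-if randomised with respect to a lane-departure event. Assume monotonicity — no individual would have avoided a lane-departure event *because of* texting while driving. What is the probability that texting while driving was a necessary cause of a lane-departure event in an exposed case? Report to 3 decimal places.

PN ≈ 0.865

Under exogeneity and monotonicity, PN = (RR − 1) / RR = 1 − 1/RR.
PN = (7.43 − 1) / 7.43 = 6.43 / 7.43 ≈ 0.8654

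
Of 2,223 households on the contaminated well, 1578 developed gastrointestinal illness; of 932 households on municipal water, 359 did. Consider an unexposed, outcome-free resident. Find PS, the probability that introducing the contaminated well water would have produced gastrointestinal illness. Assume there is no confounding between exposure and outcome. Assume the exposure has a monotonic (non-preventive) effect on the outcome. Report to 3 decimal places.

PS ≈ 0.528

p₁ = P(outcome | exposed) = 1578/2223 = 0.70985
p₀ = P(outcome | unexposed) = 359/932 = 0.38519
Under exogeneity and monotonicity, PS = (p₁ − p₀) / (1 − p₀).
PS = (0.70985 − 0.38519) / (1 − 0.38519) = 0.32466 / 0.61481 ≈ 0.5281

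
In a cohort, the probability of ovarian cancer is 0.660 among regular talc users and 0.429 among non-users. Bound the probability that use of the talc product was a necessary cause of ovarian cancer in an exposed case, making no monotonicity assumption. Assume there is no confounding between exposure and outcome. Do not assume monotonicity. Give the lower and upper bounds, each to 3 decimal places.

Let p₁ = 0.66, p₀ = 0.429.
Under exogeneity alone the bounds on PN are max{0,(p₁−p₀)/p₁} ≤ PN ≤ min{1,(1−p₀)/p₁}.
  lower = (p₁ − p₀)/p₁ = 0.231 / 0.66 ≈ 0.3500
  upper = min{1, (1 − p₀)/p₁} = 0.571 / 0.66 ≈ 0.8652

0.350 ≤ PN ≤ 0.865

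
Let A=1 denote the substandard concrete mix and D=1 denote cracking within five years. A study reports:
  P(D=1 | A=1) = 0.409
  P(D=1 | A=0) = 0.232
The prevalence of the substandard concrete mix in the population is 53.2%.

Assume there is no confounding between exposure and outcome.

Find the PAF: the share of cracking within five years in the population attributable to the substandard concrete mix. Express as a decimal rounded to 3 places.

Let p₁ = 0.409, p₀ = 0.232.
Overall risk P(Y=1) = π·p₁ + (1−π)·p₀ = 0.532×0.409 + 0.468×0.232 = 0.32616.
Under exogeneity, PAF = [P(Y=1) − p₀] / P(Y=1).
PAF = (0.32616 − 0.232) / 0.32616 ≈ 0.2887

PAF ≈ 0.289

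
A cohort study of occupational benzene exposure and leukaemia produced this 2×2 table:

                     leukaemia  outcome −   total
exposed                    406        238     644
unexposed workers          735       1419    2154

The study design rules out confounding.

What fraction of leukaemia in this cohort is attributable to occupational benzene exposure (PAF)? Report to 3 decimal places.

PAF ≈ 0.163

p₁ = P(outcome | exposed) = 406/644 = 0.63043
p₀ = P(outcome | unexposed) = 735/2154 = 0.34123
Exposure prevalence π = 644/2798 = 0.23016; overall risk P(Y=1) = 0.40779.
Under exogeneity, PAF = [P(Y=1) − p₀]/P(Y=1).
PAF = (0.40779 − 0.34123) / 0.40779 ≈ 0.1632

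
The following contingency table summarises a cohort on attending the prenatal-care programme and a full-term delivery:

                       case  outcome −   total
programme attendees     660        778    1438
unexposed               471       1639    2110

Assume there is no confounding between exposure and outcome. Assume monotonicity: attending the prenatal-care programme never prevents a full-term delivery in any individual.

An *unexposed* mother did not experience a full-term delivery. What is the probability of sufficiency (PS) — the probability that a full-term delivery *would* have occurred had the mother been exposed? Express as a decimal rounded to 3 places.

p₁ = P(outcome | exposed) = 660/1438 = 0.45897
p₀ = P(outcome | unexposed) = 471/2110 = 0.22322
Under exogeneity and monotonicity, PS = (p₁ − p₀)/(1 − p₀).
PS = (0.45897 − 0.22322) / 0.77678 ≈ 0.3035

PS ≈ 0.303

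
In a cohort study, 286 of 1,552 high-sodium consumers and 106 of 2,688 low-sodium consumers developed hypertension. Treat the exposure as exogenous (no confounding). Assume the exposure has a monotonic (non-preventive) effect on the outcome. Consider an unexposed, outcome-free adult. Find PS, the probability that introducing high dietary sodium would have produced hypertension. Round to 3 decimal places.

p₁ = P(outcome | exposed) = 286/1552 = 0.18428
p₀ = P(outcome | unexposed) = 106/2688 = 0.039435
Under exogeneity and monotonicity, PS = (p₁ − p₀) / (1 − p₀).
PS = (0.18428 − 0.039435) / (1 − 0.039435) = 0.14484 / 0.96057 ≈ 0.1508

PS ≈ 0.151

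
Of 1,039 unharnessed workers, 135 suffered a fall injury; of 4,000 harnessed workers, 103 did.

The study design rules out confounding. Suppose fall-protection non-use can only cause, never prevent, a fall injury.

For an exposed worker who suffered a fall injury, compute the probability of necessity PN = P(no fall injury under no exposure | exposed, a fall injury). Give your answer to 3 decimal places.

PN ≈ 0.802

p₁ = P(outcome | exposed) = 135/1039 = 0.12993
p₀ = P(outcome | unexposed) = 103/4000 = 0.02575
Under exogeneity and monotonicity, PN = (p₁ − p₀) / p₁.
PN = (0.12993 − 0.02575) / 0.12993 = 0.10418 / 0.12993 ≈ 0.8018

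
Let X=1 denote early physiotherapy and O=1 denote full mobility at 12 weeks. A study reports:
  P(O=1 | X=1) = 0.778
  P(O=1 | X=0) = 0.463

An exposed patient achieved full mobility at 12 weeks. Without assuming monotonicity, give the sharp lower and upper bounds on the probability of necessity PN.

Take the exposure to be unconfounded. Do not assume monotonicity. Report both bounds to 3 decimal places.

Let p₁ = 0.778, p₀ = 0.463.
Under exogeneity alone the bounds on PN are max{0,(p₁−p₀)/p₁} ≤ PN ≤ min{1,(1−p₀)/p₁}.
  lower = (p₁ − p₀)/p₁ = 0.315 / 0.778 ≈ 0.4049
  upper = min{1, (1 − p₀)/p₁} = 0.537 / 0.778 ≈ 0.6902

0.405 ≤ PN ≤ 0.690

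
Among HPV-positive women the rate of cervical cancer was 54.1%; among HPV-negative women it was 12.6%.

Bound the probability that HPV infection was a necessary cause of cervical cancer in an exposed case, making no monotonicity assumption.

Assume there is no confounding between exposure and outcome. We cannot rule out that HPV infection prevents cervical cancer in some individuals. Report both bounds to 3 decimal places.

0.767 ≤ PN ≤ 1.000

p₁ = 0.541, p₀ = 0.126.
Under exogeneity alone the bounds on PN are max{0,(p₁−p₀)/p₁} ≤ PN ≤ min{1,(1−p₀)/p₁}.
  lower = (p₁ − p₀)/p₁ = 0.415 / 0.541 ≈ 0.7671
  upper = min{1, (1 − p₀)/p₁} = 0.874 / 0.541 ≈ 1.6155 → capped at 1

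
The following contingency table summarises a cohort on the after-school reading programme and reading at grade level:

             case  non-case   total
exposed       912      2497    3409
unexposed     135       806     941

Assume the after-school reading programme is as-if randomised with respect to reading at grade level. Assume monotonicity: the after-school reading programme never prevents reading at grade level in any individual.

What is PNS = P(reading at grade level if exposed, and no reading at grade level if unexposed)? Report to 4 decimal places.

p₁ = P(outcome | exposed) = 912/3409 = 0.26753
p₀ = P(outcome | unexposed) = 135/941 = 0.14346
Under exogeneity and monotonicity, PNS = p₁ − p₀.
PNS = 0.26753 − 0.14346 = 0.12406

PNS ≈ 0.1241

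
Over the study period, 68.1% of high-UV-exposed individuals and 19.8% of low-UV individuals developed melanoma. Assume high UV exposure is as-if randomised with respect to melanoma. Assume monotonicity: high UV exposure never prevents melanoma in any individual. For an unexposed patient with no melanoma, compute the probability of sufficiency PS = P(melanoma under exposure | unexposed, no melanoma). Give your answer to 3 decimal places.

PS ≈ 0.602

p₁ = 0.681, p₀ = 0.198.
Under exogeneity and monotonicity, PS = (p₁ − p₀) / (1 − p₀).
PS = (0.681 − 0.198) / (1 − 0.198) = 0.483 / 0.802 ≈ 0.6022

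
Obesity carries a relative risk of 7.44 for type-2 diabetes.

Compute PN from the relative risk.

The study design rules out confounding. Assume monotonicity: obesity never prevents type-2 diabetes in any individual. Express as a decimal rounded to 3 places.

PN ≈ 0.866

Under exogeneity and monotonicity, PN = (RR − 1) / RR = 1 − 1/RR.
PN = (7.44 − 1) / 7.44 = 6.44 / 7.44 ≈ 0.8656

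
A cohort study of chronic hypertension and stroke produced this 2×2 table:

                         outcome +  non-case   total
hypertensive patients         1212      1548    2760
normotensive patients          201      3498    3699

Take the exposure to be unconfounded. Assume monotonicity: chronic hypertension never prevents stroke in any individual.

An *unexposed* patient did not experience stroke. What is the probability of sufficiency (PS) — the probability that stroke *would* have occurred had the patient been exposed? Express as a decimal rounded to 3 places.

p₁ = P(outcome | exposed) = 1212/2760 = 0.43913
p₀ = P(outcome | unexposed) = 201/3699 = 0.054339
Under exogeneity and monotonicity, PS = (p₁ − p₀)/(1 − p₀).
PS = (0.43913 − 0.054339) / 0.94566 ≈ 0.4069

PS ≈ 0.407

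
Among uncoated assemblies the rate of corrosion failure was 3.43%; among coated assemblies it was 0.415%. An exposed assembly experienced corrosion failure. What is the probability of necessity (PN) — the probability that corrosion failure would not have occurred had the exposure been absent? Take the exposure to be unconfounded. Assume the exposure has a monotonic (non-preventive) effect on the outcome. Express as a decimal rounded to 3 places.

PN ≈ 0.879

p₁ = 0.0343, p₀ = 0.00415.
Under exogeneity and monotonicity, PN = (p₁ − p₀) / p₁.
PN = (0.0343 − 0.00415) / 0.0343 = 0.03015 / 0.0343 ≈ 0.8790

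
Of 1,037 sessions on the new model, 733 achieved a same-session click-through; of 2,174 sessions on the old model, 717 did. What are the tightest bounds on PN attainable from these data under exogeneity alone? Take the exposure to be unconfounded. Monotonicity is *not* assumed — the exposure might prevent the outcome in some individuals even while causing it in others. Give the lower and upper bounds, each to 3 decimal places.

p₁ = P(outcome | exposed) = 733/1037 = 0.70685
p₀ = P(outcome | unexposed) = 717/2174 = 0.32981
Under exogeneity alone the bounds on PN are max{0,(p₁−p₀)/p₁} ≤ PN ≤ min{1,(1−p₀)/p₁}.
  lower = (p₁ − p₀)/p₁ = 0.37704 / 0.70685 ≈ 0.5334
  upper = min{1, (1 − p₀)/p₁} = 0.67019 / 0.70685 ≈ 0.9481

0.533 ≤ PN ≤ 0.948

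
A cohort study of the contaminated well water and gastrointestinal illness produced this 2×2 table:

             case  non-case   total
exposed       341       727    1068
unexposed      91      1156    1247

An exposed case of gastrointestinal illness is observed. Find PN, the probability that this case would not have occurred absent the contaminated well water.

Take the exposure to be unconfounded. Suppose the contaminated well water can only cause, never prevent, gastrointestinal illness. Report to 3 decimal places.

PN ≈ 0.771

p₁ = P(outcome | exposed) = 341/1068 = 0.31929
p₀ = P(outcome | unexposed) = 91/1247 = 0.072975
Under exogeneity and monotonicity, PN = (p₁ − p₀) / p₁.
PN = (0.31929 − 0.072975) / 0.31929 = 0.24631 / 0.31929 ≈ 0.7714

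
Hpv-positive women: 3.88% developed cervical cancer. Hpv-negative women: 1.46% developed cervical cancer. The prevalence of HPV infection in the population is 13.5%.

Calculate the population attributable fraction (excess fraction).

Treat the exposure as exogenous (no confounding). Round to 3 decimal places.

p₁ = 0.0388, p₀ = 0.0146.
Overall risk P(Y=1) = π·p₁ + (1−π)·p₀ = 0.135×0.0388 + 0.865×0.0146 = 0.017867.
Under exogeneity, PAF = [P(Y=1) − p₀] / P(Y=1).
PAF = (0.017867 − 0.0146) / 0.017867 ≈ 0.1829

PAF ≈ 0.183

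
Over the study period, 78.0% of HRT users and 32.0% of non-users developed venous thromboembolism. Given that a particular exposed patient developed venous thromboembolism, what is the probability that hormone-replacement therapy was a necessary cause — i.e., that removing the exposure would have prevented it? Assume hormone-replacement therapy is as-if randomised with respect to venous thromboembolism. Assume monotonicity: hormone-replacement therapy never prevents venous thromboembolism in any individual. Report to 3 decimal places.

p₁ = 0.78, p₀ = 0.32.
Under exogeneity and monotonicity, PN = (p₁ − p₀) / p₁.
PN = (0.78 − 0.32) / 0.78 = 0.46 / 0.78 ≈ 0.5897

PN ≈ 0.590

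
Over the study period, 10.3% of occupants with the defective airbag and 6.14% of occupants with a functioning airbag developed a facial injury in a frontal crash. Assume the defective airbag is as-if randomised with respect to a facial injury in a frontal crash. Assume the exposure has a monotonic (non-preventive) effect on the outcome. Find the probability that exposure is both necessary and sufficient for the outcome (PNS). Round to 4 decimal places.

p₁ = 0.103, p₀ = 0.0614.
Under exogeneity and monotonicity, PNS = p₁ − p₀.
PNS = 0.103 − 0.0614 = 0.0416

PNS ≈ 0.0416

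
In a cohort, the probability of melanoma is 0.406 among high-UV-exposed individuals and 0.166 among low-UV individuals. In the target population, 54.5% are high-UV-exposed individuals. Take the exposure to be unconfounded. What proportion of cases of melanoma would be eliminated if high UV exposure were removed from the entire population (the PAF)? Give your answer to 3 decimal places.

PAF ≈ 0.441

Let p₁ = 0.406, p₀ = 0.166.
Overall risk P(Y=1) = π·p₁ + (1−π)·p₀ = 0.545×0.406 + 0.455×0.166 = 0.2968.
Under exogeneity, PAF = [P(Y=1) − p₀] / P(Y=1).
PAF = (0.2968 − 0.166) / 0.2968 ≈ 0.4407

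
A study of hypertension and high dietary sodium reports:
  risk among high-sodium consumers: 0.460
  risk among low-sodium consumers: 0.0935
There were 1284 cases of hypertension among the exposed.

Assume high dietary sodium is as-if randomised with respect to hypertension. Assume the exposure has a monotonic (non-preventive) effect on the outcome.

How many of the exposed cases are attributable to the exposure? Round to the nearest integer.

Let p₁ = 0.46, p₀ = 0.0935.
PN = (p₁ − p₀)/p₁ = (0.46 − 0.0935) / 0.46 ≈ 0.79674.
Attributable cases ≈ PN × (exposed cases) = 0.79674 × 1284 ≈ 1023.01.

about 1023 cases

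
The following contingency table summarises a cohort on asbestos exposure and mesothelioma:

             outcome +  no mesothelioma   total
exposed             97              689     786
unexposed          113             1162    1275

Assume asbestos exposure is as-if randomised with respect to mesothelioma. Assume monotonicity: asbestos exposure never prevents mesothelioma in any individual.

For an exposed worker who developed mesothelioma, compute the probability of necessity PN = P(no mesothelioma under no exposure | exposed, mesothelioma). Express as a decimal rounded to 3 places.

p₁ = P(outcome | exposed) = 97/786 = 0.12341
p₀ = P(outcome | unexposed) = 113/1275 = 0.088627
Under exogeneity and monotonicity, PN = (p₁ − p₀)/p₁.
PN = (0.12341 − 0.088627) / 0.12341 ≈ 0.2818

PN ≈ 0.282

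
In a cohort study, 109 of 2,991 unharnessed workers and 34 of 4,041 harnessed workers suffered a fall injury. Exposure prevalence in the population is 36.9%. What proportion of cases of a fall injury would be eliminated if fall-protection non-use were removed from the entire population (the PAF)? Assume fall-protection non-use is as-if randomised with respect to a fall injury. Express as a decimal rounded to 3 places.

p₁ = P(outcome | exposed) = 109/2991 = 0.036443
p₀ = P(outcome | unexposed) = 34/4041 = 0.0084138
Overall risk P(Y=1) = π·p₁ + (1−π)·p₀ = 0.369×0.036443 + 0.631×0.0084138 = 0.018756.
Under exogeneity, PAF = [P(Y=1) − p₀] / P(Y=1).
PAF = (0.018756 − 0.0084138) / 0.018756 ≈ 0.5514

PAF ≈ 0.551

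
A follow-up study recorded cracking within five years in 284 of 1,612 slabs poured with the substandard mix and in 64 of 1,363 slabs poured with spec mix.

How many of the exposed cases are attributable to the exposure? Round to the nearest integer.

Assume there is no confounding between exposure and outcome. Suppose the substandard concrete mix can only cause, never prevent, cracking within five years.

p₁ = P(outcome | exposed) = 284/1612 = 0.17618
p₀ = P(outcome | unexposed) = 64/1363 = 0.046955
PN = (p₁ − p₀)/p₁ = (0.17618 − 0.046955) / 0.17618 ≈ 0.73348.
Attributable cases ≈ PN × (exposed cases) = 0.73348 × 284 ≈ 208.31.

about 208 cases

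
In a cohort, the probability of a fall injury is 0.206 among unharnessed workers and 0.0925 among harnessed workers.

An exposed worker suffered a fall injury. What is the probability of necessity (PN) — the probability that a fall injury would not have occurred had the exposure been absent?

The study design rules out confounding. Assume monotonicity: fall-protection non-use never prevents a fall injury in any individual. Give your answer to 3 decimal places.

PN ≈ 0.551

Let p₁ = 0.206, p₀ = 0.0925.
Under exogeneity and monotonicity, PN = (p₁ − p₀) / p₁.
PN = (0.206 − 0.0925) / 0.206 = 0.1135 / 0.206 ≈ 0.5510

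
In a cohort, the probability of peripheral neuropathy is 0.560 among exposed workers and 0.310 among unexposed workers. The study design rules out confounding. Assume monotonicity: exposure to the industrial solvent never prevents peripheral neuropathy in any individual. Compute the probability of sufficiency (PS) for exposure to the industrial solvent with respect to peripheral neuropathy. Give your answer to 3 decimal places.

PS ≈ 0.362

Let p₁ = 0.56, p₀ = 0.31.
Under exogeneity and monotonicity, PS = (p₁ − p₀) / (1 − p₀).
PS = (0.56 − 0.31) / (1 − 0.31) = 0.25 / 0.69 ≈ 0.3623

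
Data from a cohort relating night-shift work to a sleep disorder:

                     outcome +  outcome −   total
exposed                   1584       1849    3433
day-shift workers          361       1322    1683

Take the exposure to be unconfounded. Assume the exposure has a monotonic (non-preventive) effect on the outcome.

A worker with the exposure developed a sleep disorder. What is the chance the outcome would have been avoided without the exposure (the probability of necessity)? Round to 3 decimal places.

p₁ = P(outcome | exposed) = 1584/3433 = 0.4614
p₀ = P(outcome | unexposed) = 361/1683 = 0.2145
Under exogeneity and monotonicity, PN = (p₁ − p₀)/p₁.
PN = (0.4614 − 0.2145) / 0.4614 ≈ 0.5351

PN ≈ 0.535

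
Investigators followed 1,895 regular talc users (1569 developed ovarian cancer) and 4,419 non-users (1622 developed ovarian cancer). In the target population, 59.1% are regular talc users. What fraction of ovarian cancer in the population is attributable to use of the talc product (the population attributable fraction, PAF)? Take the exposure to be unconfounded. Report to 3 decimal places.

p₁ = P(outcome | exposed) = 1569/1895 = 0.82797
p₀ = P(outcome | unexposed) = 1622/4419 = 0.36705
Overall risk P(Y=1) = π·p₁ + (1−π)·p₀ = 0.591×0.82797 + 0.409×0.36705 = 0.63945.
Under exogeneity, PAF = [P(Y=1) − p₀] / P(Y=1).
PAF = (0.63945 − 0.36705) / 0.63945 ≈ 0.4260

PAF ≈ 0.426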